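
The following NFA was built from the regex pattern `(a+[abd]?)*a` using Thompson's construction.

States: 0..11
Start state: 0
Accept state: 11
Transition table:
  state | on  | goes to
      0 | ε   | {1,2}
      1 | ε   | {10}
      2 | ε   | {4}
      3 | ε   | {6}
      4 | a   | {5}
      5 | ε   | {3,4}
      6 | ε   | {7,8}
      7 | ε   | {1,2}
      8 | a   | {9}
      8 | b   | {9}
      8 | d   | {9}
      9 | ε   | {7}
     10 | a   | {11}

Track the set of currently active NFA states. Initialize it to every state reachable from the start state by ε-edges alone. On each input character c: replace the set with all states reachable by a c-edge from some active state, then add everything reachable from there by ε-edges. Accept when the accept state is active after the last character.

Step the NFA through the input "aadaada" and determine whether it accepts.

initial (ε-close {0}): {0,1,2,4,10}
'a' @ 1: {1,2,3,4,5,6,7,8,10,11}  [accepting]
'a' @ 2: {1,2,3,4,5,6,7,8,9,10,11}  [accepting]
'd' @ 3: {1,2,4,7,9,10}
'a' @ 4: {1,2,3,4,5,6,7,8,10,11}  [accepting]
'a' @ 5: {1,2,3,4,5,6,7,8,9,10,11}  [accepting]
'd' @ 6: {1,2,4,7,9,10}
'a' @ 7: {1,2,3,4,5,6,7,8,10,11}  [accepting]
after full input: {1,2,3,4,5,6,7,8,10,11}  (accept=11 in)

Answer: ACCEPT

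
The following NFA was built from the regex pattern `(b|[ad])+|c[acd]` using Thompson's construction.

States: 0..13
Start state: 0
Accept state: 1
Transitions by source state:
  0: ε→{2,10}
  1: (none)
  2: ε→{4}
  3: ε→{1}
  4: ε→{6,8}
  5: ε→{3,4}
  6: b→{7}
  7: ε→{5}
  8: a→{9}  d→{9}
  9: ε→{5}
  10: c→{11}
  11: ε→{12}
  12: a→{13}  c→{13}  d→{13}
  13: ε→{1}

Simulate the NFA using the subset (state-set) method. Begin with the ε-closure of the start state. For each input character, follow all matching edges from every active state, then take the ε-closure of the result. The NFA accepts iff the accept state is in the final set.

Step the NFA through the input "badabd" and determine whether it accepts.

Answer: ACCEPT

Trace:
start: ε-closure({0}) = {0,2,4,6,8,10}
'b' @ 1: {1,3,4,5,6,7,8}  ✓accept
'a' @ 2: {1,3,4,5,6,8,9}  ✓accept
'd' @ 3: {1,3,4,5,6,8,9}  ✓accept
'a' @ 4: {1,3,4,5,6,8,9}  ✓accept
'b' @ 5: {1,3,4,5,6,7,8}  ✓accept
'd' @ 6: {1,3,4,5,6,8,9}  ✓accept
final: {1,3,4,5,6,8,9}; accept 1 in set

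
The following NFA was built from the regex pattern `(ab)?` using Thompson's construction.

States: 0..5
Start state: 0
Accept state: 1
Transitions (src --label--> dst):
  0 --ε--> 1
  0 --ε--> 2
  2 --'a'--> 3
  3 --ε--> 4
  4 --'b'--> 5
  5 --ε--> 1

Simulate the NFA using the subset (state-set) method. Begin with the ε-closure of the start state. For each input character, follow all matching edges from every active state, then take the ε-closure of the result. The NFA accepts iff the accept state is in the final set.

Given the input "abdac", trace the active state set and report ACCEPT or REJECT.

Answer: REJECT

Derivation:
start: ε-closure({0}) = {0,1,2}
'a' @ 1: {3,4}
'b' @ 2: {1,5}  (accept∈set)
'd' @ 3: {}  — dead — no transitions
rest 'ac' ignored (set empty)
final: {}; accept 1 not in set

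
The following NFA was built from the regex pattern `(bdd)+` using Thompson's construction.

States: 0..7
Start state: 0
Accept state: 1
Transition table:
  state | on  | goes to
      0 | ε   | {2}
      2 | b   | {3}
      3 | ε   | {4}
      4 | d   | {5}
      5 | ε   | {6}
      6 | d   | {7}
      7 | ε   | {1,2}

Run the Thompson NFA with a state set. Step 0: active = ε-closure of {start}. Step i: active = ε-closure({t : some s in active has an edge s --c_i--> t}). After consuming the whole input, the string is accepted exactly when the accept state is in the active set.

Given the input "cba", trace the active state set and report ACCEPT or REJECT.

Answer: REJECT

Derivation:
start: ε-closure({0}) = {0,2}
'c' @ 1: {}  — no active states
rest 'ba' ignored (set empty)
after full input: {}  (accept=1 not in)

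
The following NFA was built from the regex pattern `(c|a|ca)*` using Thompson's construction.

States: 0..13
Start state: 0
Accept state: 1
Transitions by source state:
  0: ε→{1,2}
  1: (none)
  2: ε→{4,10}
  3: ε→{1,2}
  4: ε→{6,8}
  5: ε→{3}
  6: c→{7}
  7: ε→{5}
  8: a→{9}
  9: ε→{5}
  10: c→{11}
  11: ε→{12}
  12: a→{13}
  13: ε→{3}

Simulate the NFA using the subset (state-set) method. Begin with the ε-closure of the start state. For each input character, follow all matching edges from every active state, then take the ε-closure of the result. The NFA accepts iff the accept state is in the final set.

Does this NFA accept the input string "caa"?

S₀ = ε-closure({0}) = {0,1,2,4,6,8,10}
'c' @ 1: {1,2,3,4,5,6,7,8,10,11,12}  (accept∈set)
'a' @ 2: {1,2,3,4,5,6,8,9,10,13}  (accept∈set)
'a' @ 3: {1,2,3,4,5,6,8,9,10}  (accept∈set)
after full input: {1,2,3,4,5,6,8,9,10}  (accept=1 in)

Answer: ACCEPT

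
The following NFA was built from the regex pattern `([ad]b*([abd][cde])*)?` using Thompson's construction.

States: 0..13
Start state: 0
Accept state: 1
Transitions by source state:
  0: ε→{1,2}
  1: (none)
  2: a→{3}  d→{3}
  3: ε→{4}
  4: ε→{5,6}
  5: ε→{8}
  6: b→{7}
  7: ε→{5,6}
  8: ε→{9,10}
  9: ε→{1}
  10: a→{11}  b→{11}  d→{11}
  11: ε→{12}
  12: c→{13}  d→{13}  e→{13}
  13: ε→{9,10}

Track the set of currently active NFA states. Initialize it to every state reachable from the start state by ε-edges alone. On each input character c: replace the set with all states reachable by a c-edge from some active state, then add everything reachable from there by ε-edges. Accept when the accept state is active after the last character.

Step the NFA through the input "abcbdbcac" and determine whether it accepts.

Answer: ACCEPT

Steps:
start: ε-closure({0}) = {0,1,2}
'a' @ 1: {1,3,4,5,6,8,9,10}  (accept∈set)
'b' @ 2: {1,5,6,7,8,9,10,11,12}  (accept∈set)
'c' @ 3: {1,9,10,13}  (accept∈set)
'b' @ 4: {11,12}
'd' @ 5: {1,9,10,13}  (accept∈set)
'b' @ 6: {11,12}
'c' @ 7: {1,9,10,13}  (accept∈set)
'a' @ 8: {11,12}
'c' @ 9: {1,9,10,13}  (accept∈set)
after full input: {1,9,10,13}  (accept=1 in)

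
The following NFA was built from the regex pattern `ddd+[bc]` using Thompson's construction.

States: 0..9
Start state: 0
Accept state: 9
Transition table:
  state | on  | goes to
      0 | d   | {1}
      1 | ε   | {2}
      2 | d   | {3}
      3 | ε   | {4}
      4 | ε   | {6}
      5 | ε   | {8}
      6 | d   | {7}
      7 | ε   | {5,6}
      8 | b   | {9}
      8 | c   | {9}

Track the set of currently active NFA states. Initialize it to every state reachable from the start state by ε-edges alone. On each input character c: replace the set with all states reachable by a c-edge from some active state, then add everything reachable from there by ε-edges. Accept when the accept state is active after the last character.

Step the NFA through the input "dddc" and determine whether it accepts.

initial (ε-close {0}): {0}
'd' @ 1: {1,2}
'd' @ 2: {3,4,6}
'd' @ 3: {5,6,7,8}
'c' @ 4: {9}  [accepting]
after full input: {9}  (accept=9 in)

Answer: ACCEPT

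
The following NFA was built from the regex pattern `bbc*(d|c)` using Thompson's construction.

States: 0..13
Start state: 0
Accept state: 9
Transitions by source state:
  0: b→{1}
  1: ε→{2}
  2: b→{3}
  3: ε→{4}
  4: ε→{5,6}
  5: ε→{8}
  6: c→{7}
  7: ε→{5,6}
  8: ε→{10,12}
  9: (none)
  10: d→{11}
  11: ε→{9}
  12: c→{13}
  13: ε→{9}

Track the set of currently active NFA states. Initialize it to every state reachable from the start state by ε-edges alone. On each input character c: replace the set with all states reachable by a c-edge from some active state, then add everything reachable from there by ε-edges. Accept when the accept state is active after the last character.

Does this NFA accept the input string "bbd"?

Answer: ACCEPT

Steps:
S₀ = ε-closure({0}) = {0}
'b' @ 1: {1,2}
'b' @ 2: {3,4,5,6,8,10,12}
'd' @ 3: {9,11}  (accept∈set)
after full input: {9,11}  (accept=9 in)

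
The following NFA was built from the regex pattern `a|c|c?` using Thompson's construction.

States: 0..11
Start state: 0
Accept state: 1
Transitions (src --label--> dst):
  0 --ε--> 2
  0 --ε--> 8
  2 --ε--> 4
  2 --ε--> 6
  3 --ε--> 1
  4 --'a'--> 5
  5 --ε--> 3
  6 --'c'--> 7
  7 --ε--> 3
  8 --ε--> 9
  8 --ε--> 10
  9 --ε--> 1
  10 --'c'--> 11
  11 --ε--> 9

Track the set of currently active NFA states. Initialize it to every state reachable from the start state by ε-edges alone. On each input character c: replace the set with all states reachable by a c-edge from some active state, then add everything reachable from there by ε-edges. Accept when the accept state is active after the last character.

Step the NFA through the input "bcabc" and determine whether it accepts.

Answer: REJECT

Derivation:
initial (ε-close {0}): {0,1,2,4,6,8,9,10}
'b' @ 1: {}  — dead — no transitions
rest 'cabc' ignored (set empty)
end set {} — state 1 not in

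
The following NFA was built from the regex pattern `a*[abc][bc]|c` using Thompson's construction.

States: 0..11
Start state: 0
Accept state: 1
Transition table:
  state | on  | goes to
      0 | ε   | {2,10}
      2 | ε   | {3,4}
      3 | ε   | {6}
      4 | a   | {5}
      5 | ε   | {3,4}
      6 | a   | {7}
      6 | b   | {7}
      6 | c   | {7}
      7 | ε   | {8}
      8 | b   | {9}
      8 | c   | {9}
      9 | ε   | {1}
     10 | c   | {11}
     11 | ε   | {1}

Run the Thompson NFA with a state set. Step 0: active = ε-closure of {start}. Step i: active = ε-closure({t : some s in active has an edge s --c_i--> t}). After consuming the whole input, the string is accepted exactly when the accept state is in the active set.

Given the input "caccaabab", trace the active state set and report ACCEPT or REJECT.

Answer: REJECT

Derivation:
S₀ = ε-closure({0}) = {0,2,3,4,6,10}
'c' @ 1: {1,7,8,11}  (accept∈set)
'a' @ 2: {}  — no active states
rest 'ccaabab' ignored (set empty)
after full input: {}  (accept=1 not in)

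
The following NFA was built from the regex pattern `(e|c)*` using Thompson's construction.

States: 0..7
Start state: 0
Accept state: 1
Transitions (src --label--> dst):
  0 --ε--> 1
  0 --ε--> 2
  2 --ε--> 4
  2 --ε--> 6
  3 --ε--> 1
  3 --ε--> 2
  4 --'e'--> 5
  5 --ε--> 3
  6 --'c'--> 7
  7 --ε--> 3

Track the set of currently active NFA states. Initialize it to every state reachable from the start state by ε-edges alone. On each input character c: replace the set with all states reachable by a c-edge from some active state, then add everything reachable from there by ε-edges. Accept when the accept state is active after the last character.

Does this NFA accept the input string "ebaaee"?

Answer: REJECT

Trace:
S₀ = ε-closure({0}) = {0,1,2,4,6}
'e' @ 1: {1,2,3,4,5,6}  [accepting]
'b' @ 2: {}  — state set empty
rest 'aaee' ignored (set empty)
after full input: {}  (accept=1 not in)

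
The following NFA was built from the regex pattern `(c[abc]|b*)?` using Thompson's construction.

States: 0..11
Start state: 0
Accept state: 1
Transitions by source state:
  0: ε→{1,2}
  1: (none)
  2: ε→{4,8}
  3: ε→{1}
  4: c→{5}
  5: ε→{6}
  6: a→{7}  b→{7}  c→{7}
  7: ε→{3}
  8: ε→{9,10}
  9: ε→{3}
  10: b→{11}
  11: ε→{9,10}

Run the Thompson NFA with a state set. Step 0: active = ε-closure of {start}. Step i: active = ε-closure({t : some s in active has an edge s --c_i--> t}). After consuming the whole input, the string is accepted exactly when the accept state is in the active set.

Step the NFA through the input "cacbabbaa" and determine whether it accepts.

initial (ε-close {0}): {0,1,2,3,4,8,9,10}
'c' @ 1: {5,6}
'a' @ 2: {1,3,7}  [accepting]
'c' @ 3: {}  — dead — no transitions
rest 'babbaa' ignored (set empty)
end set {} — state 1 not in

Answer: REJECT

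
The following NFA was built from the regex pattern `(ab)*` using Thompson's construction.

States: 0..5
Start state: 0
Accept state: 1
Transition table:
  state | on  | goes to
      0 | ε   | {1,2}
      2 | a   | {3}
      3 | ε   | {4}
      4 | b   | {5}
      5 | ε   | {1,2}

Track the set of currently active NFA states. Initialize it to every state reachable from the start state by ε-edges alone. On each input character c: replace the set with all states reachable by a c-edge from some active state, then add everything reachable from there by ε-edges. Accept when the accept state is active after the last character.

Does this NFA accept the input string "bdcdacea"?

Answer: REJECT

Steps:
start: ε-closure({0}) = {0,1,2}
'b' @ 1: {}  — dead — no transitions
rest 'dcdacea' ignored (set empty)
final: {}; accept 1 not in set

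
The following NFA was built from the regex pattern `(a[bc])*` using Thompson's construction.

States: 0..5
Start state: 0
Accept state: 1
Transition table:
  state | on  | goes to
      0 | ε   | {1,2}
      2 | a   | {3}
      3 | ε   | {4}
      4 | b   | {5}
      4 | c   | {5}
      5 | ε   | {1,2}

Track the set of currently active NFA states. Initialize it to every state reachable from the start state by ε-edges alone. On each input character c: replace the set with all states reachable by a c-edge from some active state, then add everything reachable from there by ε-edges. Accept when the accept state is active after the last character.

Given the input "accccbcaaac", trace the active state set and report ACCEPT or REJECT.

Answer: REJECT

Steps:
start: ε-closure({0}) = {0,1,2}
'a' @ 1: {3,4}
'c' @ 2: {1,2,5}  ✓accept
'c' @ 3: {}  — dead — no transitions
rest 'ccbcaaac' ignored (set empty)
end set {} — state 1 not in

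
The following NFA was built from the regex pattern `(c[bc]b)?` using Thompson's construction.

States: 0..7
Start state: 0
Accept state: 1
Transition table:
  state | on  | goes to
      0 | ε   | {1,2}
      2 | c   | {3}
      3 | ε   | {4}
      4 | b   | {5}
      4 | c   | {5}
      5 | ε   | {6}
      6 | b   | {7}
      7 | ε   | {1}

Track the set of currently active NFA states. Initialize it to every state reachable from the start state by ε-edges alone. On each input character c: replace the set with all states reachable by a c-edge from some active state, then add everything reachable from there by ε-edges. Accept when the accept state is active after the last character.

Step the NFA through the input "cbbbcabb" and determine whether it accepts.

start: ε-closure({0}) = {0,1,2}
'c' @ 1: {3,4}
'b' @ 2: {5,6}
'b' @ 3: {1,7}  [accepting]
'b' @ 4: {}  — state set empty
rest 'cabb' ignored (set empty)
after full input: {}  (accept=1 not in)

Answer: REJECT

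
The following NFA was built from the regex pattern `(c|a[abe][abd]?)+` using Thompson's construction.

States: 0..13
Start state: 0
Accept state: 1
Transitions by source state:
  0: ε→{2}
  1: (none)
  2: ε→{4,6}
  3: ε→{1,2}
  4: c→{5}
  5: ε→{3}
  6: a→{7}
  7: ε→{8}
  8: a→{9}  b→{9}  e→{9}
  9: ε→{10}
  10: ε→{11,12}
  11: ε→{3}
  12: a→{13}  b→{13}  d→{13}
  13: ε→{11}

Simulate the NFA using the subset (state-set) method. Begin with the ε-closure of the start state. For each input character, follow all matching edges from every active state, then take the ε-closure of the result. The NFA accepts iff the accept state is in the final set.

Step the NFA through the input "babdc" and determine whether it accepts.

Answer: REJECT

Derivation:
start: ε-closure({0}) = {0,2,4,6}
'b' @ 1: {}  — dead — no transitions
rest 'abdc' ignored (set empty)
end set {} — state 1 not in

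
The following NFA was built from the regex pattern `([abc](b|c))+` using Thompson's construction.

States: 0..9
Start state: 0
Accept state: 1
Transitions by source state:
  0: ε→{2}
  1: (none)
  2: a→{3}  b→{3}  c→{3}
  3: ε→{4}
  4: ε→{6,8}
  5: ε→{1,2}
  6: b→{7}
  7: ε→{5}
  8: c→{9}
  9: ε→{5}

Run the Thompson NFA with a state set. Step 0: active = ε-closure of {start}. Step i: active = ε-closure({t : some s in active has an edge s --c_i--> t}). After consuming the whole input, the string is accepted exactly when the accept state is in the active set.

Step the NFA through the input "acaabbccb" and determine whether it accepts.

start: ε-closure({0}) = {0,2}
'a' @ 1: {3,4,6,8}
'c' @ 2: {1,2,5,9}  [accepting]
'a' @ 3: {3,4,6,8}
'a' @ 4: {}  — state set empty
rest 'bbccb' ignored (set empty)
end set {} — state 1 not in

Answer: REJECT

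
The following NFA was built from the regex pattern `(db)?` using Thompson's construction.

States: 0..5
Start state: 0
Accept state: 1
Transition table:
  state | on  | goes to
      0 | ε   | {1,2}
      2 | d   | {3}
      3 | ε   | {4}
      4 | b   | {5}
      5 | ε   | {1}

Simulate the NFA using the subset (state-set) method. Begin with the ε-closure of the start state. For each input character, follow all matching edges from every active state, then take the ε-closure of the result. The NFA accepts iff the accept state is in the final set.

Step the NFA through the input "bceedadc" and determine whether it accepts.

Answer: REJECT

Trace:
initial (ε-close {0}): {0,1,2}
'b' @ 1: {}  — no active states
rest 'ceedadc' ignored (set empty)
final: {}; accept 1 not in set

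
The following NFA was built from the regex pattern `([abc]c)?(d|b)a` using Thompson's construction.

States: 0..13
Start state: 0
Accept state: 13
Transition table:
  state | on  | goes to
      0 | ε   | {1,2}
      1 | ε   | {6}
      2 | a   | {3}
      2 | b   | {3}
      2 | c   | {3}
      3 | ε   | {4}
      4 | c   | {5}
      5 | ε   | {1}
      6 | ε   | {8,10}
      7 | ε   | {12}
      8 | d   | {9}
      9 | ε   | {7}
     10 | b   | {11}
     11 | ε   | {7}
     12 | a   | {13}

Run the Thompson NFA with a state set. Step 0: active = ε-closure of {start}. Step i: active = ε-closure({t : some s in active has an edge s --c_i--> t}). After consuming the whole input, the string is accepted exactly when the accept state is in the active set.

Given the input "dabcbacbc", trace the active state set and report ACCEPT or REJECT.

start: ε-closure({0}) = {0,1,2,6,8,10}
'd' @ 1: {7,9,12}
'a' @ 2: {13}  [accepting]
'b' @ 3: {}  — dead — no transitions
rest 'cbacbc' ignored (set empty)
final: {}; accept 13 not in set

Answer: REJECT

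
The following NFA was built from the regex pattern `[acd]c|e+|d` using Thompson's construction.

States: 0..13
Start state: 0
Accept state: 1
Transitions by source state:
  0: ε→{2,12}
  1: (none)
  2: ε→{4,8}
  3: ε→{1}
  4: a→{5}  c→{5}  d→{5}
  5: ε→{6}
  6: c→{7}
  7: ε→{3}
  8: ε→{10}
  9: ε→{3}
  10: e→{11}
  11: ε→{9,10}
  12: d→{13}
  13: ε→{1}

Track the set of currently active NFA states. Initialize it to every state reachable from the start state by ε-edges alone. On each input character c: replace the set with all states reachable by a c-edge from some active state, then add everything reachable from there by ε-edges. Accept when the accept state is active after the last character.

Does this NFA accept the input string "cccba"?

initial (ε-close {0}): {0,2,4,8,10,12}
'c' @ 1: {5,6}
'c' @ 2: {1,3,7}  (accept∈set)
'c' @ 3: {}  — dead — no transitions
rest 'ba' ignored (set empty)
end set {} — state 1 not in

Answer: REJECT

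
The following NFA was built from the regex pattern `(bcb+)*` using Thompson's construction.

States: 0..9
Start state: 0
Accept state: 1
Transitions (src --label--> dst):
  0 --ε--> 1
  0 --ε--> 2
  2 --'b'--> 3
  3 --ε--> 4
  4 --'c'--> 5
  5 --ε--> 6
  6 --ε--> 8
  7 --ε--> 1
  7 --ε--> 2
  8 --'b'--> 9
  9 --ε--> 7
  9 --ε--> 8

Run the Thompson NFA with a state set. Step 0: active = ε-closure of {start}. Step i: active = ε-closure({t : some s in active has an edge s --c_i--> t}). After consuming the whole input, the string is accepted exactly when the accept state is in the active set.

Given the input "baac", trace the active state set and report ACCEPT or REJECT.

S₀ = ε-closure({0}) = {0,1,2}
'b' @ 1: {3,4}
'a' @ 2: {}  — dead — no transitions
rest 'ac' ignored (set empty)
end set {} — state 1 not in

Answer: REJECT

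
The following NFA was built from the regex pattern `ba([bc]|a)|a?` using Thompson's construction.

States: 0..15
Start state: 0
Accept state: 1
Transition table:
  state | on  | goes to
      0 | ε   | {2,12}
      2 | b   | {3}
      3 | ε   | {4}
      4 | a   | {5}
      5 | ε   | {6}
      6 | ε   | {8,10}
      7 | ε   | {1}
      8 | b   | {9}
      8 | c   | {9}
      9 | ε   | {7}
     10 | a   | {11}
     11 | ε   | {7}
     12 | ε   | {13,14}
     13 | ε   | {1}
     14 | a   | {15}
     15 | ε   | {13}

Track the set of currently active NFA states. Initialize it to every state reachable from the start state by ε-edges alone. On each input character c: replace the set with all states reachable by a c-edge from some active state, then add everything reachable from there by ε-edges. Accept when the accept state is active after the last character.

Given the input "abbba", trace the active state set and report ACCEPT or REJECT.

start: ε-closure({0}) = {0,1,2,12,13,14}
'a' @ 1: {1,13,15}  (accept∈set)
'b' @ 2: {}  — state set empty
rest 'bba' ignored (set empty)
after full input: {}  (accept=1 not in)

Answer: REJECT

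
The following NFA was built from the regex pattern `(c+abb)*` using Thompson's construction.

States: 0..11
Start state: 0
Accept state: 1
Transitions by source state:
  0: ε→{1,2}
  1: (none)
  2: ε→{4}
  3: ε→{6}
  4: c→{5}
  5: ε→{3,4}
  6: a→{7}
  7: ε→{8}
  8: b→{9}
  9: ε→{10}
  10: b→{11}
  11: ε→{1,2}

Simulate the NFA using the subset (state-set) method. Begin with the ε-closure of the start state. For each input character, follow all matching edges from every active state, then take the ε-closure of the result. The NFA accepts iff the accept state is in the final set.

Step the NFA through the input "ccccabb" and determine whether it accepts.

start: ε-closure({0}) = {0,1,2,4}
'c' @ 1: {3,4,5,6}
'c' @ 2: {3,4,5,6}
'c' @ 3: {3,4,5,6}
'c' @ 4: {3,4,5,6}
'a' @ 5: {7,8}
'b' @ 6: {9,10}
'b' @ 7: {1,2,4,11}  [accepting]
after full input: {1,2,4,11}  (accept=1 in)

Answer: ACCEPT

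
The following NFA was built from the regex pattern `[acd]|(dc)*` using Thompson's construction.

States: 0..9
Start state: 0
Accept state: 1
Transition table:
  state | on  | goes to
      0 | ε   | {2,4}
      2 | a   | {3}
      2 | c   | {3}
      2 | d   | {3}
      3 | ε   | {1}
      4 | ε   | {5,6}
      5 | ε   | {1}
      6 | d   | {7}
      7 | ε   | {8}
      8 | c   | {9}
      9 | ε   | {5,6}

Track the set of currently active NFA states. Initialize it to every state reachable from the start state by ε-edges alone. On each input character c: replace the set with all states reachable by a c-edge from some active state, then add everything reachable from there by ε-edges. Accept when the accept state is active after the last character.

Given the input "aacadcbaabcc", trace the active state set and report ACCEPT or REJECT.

S₀ = ε-closure({0}) = {0,1,2,4,5,6}
'a' @ 1: {1,3}  ✓accept
'a' @ 2: {}  — dead — no transitions
rest 'cadcbaabcc' ignored (set empty)
end set {} — state 1 not in

Answer: REJECT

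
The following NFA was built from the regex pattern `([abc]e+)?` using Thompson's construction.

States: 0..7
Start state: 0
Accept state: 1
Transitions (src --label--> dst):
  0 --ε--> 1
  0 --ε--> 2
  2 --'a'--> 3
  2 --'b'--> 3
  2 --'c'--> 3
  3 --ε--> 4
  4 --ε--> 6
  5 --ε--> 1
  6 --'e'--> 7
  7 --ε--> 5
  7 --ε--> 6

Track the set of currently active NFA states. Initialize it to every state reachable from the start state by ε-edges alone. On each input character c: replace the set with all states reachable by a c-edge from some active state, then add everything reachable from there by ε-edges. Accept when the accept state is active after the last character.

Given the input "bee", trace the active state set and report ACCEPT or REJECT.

S₀ = ε-closure({0}) = {0,1,2}
'b' @ 1: {3,4,6}
'e' @ 2: {1,5,6,7}  [accepting]
'e' @ 3: {1,5,6,7}  [accepting]
end set {1,5,6,7} — state 1 in

Answer: ACCEPT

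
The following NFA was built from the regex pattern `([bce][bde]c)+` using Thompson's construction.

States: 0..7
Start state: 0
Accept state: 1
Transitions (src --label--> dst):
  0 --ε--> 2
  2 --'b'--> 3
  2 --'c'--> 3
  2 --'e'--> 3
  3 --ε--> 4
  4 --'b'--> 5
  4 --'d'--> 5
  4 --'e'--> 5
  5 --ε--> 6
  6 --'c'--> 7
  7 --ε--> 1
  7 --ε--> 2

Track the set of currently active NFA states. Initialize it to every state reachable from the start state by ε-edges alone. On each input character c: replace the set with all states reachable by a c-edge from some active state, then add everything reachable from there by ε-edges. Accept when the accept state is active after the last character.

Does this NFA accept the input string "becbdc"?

start: ε-closure({0}) = {0,2}
'b' @ 1: {3,4}
'e' @ 2: {5,6}
'c' @ 3: {1,2,7}  (accept∈set)
'b' @ 4: {3,4}
'd' @ 5: {5,6}
'c' @ 6: {1,2,7}  (accept∈set)
after full input: {1,2,7}  (accept=1 in)

Answer: ACCEPT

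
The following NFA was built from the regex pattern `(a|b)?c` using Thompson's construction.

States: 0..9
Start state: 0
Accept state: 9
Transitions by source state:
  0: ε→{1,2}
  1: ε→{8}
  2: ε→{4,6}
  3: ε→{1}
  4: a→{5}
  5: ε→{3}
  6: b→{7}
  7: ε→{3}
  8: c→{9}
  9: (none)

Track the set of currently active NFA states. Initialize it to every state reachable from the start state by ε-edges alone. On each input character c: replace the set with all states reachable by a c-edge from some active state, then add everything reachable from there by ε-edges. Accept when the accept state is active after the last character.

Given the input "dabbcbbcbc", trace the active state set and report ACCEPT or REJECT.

Answer: REJECT

Steps:
start: ε-closure({0}) = {0,1,2,4,6,8}
'd' @ 1: {}  — dead — no transitions
rest 'abbcbbcbc' ignored (set empty)
after full input: {}  (accept=9 not in)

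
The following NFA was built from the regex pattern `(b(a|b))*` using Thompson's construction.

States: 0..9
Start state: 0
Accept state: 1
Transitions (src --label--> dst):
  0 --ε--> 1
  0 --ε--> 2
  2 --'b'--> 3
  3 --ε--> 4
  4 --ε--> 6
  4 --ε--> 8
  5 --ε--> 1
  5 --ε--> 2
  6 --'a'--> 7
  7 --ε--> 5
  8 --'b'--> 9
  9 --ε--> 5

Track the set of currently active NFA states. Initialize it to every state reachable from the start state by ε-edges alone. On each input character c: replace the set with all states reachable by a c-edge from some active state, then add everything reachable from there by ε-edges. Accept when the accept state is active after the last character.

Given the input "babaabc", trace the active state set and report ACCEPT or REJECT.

start: ε-closure({0}) = {0,1,2}
'b' @ 1: {3,4,6,8}
'a' @ 2: {1,2,5,7}  (accept∈set)
'b' @ 3: {3,4,6,8}
'a' @ 4: {1,2,5,7}  (accept∈set)
'a' @ 5: {}  — dead — no transitions
rest 'bc' ignored (set empty)
end set {} — state 1 not in

Answer: REJECT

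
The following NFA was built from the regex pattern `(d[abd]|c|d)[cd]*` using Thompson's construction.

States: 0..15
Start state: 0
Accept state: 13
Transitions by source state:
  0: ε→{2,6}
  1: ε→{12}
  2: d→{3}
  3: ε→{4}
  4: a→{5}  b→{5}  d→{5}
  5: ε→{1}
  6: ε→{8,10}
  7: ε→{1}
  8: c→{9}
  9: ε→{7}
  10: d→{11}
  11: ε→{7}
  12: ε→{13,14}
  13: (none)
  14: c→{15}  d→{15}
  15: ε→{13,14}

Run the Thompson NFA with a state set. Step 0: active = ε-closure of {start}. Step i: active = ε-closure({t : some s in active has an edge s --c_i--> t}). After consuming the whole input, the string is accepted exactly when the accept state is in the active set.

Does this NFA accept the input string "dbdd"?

Answer: ACCEPT

Steps:
initial (ε-close {0}): {0,2,6,8,10}
'd' @ 1: {1,3,4,7,11,12,13,14}  [accepting]
'b' @ 2: {1,5,12,13,14}  [accepting]
'd' @ 3: {13,14,15}  [accepting]
'd' @ 4: {13,14,15}  [accepting]
final: {13,14,15}; accept 13 in set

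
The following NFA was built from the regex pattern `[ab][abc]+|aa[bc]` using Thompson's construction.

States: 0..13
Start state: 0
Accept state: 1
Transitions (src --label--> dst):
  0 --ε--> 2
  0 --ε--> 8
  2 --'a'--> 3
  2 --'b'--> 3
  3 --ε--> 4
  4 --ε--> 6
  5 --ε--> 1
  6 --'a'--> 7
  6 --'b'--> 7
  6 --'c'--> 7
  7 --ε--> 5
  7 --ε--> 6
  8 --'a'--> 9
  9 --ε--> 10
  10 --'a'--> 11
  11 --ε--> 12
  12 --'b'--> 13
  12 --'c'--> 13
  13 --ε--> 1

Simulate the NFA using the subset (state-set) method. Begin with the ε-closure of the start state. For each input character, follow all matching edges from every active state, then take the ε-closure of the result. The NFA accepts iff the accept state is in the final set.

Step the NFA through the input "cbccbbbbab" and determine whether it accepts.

S₀ = ε-closure({0}) = {0,2,8}
'c' @ 1: {}  — state set empty
rest 'bccbbbbab' ignored (set empty)
end set {} — state 1 not in

Answer: REJECT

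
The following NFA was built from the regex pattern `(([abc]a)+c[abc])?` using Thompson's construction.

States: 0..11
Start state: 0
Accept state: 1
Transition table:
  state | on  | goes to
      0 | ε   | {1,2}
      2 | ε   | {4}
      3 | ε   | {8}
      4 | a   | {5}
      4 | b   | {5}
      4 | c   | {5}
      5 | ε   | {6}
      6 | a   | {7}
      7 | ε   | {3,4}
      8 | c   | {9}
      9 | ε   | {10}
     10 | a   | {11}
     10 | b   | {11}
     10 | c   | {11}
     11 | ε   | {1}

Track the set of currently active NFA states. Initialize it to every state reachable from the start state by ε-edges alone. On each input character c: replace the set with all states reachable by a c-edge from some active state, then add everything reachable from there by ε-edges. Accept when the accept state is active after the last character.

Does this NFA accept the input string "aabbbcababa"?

Answer: REJECT

Trace:
S₀ = ε-closure({0}) = {0,1,2,4}
'a' @ 1: {5,6}
'a' @ 2: {3,4,7,8}
'b' @ 3: {5,6}
'b' @ 4: {}  — no active states
rest 'bcababa' ignored (set empty)
end set {} — state 1 not in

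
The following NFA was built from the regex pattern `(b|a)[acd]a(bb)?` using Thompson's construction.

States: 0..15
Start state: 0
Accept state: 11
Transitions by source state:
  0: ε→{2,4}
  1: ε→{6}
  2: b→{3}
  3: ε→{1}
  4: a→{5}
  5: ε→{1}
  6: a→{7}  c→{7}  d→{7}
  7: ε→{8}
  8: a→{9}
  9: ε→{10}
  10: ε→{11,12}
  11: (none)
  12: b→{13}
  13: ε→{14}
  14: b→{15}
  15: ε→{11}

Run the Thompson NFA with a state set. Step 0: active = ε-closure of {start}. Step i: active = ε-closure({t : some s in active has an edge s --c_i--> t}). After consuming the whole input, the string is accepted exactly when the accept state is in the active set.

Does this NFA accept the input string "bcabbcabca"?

initial (ε-close {0}): {0,2,4}
'b' @ 1: {1,3,6}
'c' @ 2: {7,8}
'a' @ 3: {9,10,11,12}  [accepting]
'b' @ 4: {13,14}
'b' @ 5: {11,15}  [accepting]
'c' @ 6: {}  — state set empty
rest 'abca' ignored (set empty)
final: {}; accept 11 not in set

Answer: REJECT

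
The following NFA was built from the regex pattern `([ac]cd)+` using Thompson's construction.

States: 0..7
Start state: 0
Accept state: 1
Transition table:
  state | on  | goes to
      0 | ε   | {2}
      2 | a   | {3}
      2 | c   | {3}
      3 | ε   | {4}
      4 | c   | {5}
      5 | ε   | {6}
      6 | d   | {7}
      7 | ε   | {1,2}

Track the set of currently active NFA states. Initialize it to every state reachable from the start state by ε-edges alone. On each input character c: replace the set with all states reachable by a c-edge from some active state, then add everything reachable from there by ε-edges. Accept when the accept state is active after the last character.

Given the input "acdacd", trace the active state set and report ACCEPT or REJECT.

S₀ = ε-closure({0}) = {0,2}
'a' @ 1: {3,4}
'c' @ 2: {5,6}
'd' @ 3: {1,2,7}  ✓accept
'a' @ 4: {3,4}
'c' @ 5: {5,6}
'd' @ 6: {1,2,7}  ✓accept
end set {1,2,7} — state 1 in

Answer: ACCEPT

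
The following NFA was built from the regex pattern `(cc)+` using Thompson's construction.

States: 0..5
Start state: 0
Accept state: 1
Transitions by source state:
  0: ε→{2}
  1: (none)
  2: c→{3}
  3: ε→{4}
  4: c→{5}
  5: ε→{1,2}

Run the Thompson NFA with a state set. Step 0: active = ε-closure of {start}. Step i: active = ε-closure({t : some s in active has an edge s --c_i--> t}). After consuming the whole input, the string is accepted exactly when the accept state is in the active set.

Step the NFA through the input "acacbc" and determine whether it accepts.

S₀ = ε-closure({0}) = {0,2}
'a' @ 1: {}  — dead — no transitions
rest 'cacbc' ignored (set empty)
final: {}; accept 1 not in set

Answer: REJECT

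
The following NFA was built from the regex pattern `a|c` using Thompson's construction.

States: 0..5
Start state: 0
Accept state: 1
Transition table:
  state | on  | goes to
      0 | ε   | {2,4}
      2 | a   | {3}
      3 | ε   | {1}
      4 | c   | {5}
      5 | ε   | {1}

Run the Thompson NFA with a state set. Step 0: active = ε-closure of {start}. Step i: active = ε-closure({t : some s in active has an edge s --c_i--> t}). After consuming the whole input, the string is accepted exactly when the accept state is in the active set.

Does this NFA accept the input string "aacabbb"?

start: ε-closure({0}) = {0,2,4}
'a' @ 1: {1,3}  [accepting]
'a' @ 2: {}  — state set empty
rest 'cabbb' ignored (set empty)
end set {} — state 1 not in

Answer: REJECT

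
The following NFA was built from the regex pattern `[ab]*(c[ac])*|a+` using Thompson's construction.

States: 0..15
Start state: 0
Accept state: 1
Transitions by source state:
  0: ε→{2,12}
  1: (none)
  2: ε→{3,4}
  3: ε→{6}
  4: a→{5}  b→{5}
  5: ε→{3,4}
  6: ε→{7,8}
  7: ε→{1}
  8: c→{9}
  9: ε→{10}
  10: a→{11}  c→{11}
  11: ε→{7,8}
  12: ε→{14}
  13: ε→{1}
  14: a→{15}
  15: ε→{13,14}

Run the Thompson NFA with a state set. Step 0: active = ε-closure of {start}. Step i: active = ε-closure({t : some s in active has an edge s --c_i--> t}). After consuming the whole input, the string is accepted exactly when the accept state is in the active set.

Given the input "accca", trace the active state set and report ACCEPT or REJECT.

initial (ε-close {0}): {0,1,2,3,4,6,7,8,12,14}
'a' @ 1: {1,3,4,5,6,7,8,13,14,15}  [accepting]
'c' @ 2: {9,10}
'c' @ 3: {1,7,8,11}  [accepting]
'c' @ 4: {9,10}
'a' @ 5: {1,7,8,11}  [accepting]
after full input: {1,7,8,11}  (accept=1 in)

Answer: ACCEPT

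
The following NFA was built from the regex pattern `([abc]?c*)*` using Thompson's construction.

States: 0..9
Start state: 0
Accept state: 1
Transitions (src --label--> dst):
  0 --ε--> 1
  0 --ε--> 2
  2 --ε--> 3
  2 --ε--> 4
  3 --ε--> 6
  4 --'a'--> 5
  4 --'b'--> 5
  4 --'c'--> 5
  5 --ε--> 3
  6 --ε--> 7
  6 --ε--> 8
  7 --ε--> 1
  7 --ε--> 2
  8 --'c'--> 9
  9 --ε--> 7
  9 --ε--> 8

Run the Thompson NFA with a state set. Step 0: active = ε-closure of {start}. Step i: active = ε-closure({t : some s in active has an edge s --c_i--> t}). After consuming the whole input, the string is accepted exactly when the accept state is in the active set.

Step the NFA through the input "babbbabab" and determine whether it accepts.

Answer: ACCEPT

Steps:
S₀ = ε-closure({0}) = {0,1,2,3,4,6,7,8}
'b' @ 1: {1,2,3,4,5,6,7,8}  [accepting]
'a' @ 2: {1,2,3,4,5,6,7,8}  [accepting]
'b' @ 3: {1,2,3,4,5,6,7,8}  [accepting]
'b' @ 4: {1,2,3,4,5,6,7,8}  [accepting]
'b' @ 5: {1,2,3,4,5,6,7,8}  [accepting]
'a' @ 6: {1,2,3,4,5,6,7,8}  [accepting]
'b' @ 7: {1,2,3,4,5,6,7,8}  [accepting]
'a' @ 8: {1,2,3,4,5,6,7,8}  [accepting]
'b' @ 9: {1,2,3,4,5,6,7,8}  [accepting]
after full input: {1,2,3,4,5,6,7,8}  (accept=1 in)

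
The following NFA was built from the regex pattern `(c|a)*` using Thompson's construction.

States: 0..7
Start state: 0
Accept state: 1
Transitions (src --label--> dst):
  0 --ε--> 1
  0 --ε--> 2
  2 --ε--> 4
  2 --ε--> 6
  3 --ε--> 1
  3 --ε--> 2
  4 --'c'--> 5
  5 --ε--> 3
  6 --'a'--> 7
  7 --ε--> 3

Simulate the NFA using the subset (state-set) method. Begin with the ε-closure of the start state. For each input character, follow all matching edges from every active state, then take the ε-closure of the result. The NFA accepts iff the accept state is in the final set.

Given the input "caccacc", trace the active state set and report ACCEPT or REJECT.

Answer: ACCEPT

Steps:
initial (ε-close {0}): {0,1,2,4,6}
'c' @ 1: {1,2,3,4,5,6}  (accept∈set)
'a' @ 2: {1,2,3,4,6,7}  (accept∈set)
'c' @ 3: {1,2,3,4,5,6}  (accept∈set)
'c' @ 4: {1,2,3,4,5,6}  (accept∈set)
'a' @ 5: {1,2,3,4,6,7}  (accept∈set)
'c' @ 6: {1,2,3,4,5,6}  (accept∈set)
'c' @ 7: {1,2,3,4,5,6}  (accept∈set)
after full input: {1,2,3,4,5,6}  (accept=1 in)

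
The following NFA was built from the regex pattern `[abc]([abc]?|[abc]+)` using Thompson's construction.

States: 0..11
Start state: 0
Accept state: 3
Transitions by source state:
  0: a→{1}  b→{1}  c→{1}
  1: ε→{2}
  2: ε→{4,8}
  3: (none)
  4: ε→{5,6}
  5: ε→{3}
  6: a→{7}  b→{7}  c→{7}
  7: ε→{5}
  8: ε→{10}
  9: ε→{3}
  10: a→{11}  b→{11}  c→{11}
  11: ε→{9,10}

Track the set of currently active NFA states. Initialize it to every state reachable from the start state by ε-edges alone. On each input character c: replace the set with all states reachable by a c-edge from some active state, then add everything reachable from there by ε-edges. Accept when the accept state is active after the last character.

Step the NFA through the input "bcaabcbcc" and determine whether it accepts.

S₀ = ε-closure({0}) = {0}
'b' @ 1: {1,2,3,4,5,6,8,10}  ✓accept
'c' @ 2: {3,5,7,9,10,11}  ✓accept
'a' @ 3: {3,9,10,11}  ✓accept
'a' @ 4: {3,9,10,11}  ✓accept
'b' @ 5: {3,9,10,11}  ✓accept
'c' @ 6: {3,9,10,11}  ✓accept
'b' @ 7: {3,9,10,11}  ✓accept
'c' @ 8: {3,9,10,11}  ✓accept
'c' @ 9: {3,9,10,11}  ✓accept
final: {3,9,10,11}; accept 3 in set

Answer: ACCEPT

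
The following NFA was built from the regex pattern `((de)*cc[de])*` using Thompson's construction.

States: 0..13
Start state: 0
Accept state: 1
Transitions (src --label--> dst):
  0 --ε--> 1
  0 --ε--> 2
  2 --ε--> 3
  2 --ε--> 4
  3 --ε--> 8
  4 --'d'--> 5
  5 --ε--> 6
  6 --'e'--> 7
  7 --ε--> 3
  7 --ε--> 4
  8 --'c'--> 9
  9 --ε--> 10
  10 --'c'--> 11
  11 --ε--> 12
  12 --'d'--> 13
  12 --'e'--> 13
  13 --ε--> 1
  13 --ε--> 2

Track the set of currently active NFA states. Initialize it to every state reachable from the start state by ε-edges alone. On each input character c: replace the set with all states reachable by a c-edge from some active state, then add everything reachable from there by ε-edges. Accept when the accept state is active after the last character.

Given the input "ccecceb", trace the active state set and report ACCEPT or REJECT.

start: ε-closure({0}) = {0,1,2,3,4,8}
'c' @ 1: {9,10}
'c' @ 2: {11,12}
'e' @ 3: {1,2,3,4,8,13}  [accepting]
'c' @ 4: {9,10}
'c' @ 5: {11,12}
'e' @ 6: {1,2,3,4,8,13}  [accepting]
'b' @ 7: {}  — dead — no transitions
final: {}; accept 1 not in set

Answer: REJECT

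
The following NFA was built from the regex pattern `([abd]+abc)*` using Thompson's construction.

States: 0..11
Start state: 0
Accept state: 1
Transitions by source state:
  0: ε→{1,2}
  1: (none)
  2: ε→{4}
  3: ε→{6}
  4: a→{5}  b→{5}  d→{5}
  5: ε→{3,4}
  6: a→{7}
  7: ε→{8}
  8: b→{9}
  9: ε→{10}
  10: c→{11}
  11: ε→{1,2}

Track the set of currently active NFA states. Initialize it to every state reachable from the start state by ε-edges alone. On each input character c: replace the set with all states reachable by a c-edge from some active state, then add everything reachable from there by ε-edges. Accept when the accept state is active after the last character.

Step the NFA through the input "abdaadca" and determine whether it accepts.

Answer: REJECT

Trace:
S₀ = ε-closure({0}) = {0,1,2,4}
'a' @ 1: {3,4,5,6}
'b' @ 2: {3,4,5,6}
'd' @ 3: {3,4,5,6}
'a' @ 4: {3,4,5,6,7,8}
'a' @ 5: {3,4,5,6,7,8}
'd' @ 6: {3,4,5,6}
'c' @ 7: {}  — state set empty
rest 'a' ignored (set empty)
after full input: {}  (accept=1 not in)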